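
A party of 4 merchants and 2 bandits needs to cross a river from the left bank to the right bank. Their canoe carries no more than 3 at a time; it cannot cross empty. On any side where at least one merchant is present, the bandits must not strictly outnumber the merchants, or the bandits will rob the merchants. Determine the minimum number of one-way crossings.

5

Counting alone: each trip to the right bank takes at most 3 across and each return brings at least 1 back, so after t trips out (and t−1 returns) at most 3t − (t−1) of the 6 are across; that first reaches 6 at t = 3, so at least 5 crossings are needed.
The plan below uses exactly 5 crossings, so it is optimal:
1. 2 bandits → the right bank.  (the left bank: 4M 0B; the right bank: 0M 2B)
2. 1 bandit ← the left bank.  (the left bank: 4M 1B; the right bank: 0M 1B)
3. 2 merchants and 1 bandit → the right bank.  (the left bank: 2M 0B; the right bank: 2M 2B)
4. 1 bandit ← the left bank.  (the left bank: 2M 1B; the right bank: 2M 1B)
5. 2 merchants and 1 bandit → the right bank.  (the left bank: 0M 0B; the right bank: 4M 2B)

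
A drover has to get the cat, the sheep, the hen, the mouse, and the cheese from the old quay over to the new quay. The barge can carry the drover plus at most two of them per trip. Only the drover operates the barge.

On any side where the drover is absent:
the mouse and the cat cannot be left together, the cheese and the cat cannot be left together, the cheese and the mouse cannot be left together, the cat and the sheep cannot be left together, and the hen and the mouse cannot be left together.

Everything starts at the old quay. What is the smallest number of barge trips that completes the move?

7

Counting alone: the drover can take at most 2 across per trip to the new quay, so moving all 5 needs at least 3 loaded trips out, with a return between consecutive ones — at least 5 crossings.
The safety rule pushes this higher. Following every safe sequence of crossings, the most of the 5 that can be at the new quay as the barge arrives there on crossing 5 is 4 — never all 5.
So no plan with fewer than 7 crossings exists, and this one achieves 7:
1. Drover goes to the new quay with the cat and the mouse.  [the old quay: the cheese, the hen, the sheep | the new quay: the cat, the mouse]
2. Drover goes back to the old quay with the cat.  [the old quay: the cat, the cheese, the hen, the sheep | the new quay: the mouse]
3. Drover goes to the new quay with the cat and the sheep.  [the old quay: the cheese, the hen | the new quay: the cat, the mouse, the sheep]
4. Drover goes back to the old quay with the cat.  [the old quay: the cat, the cheese, the hen | the new quay: the mouse, the sheep]
5. Drover goes to the new quay with the cheese and the hen.  [the old quay: the cat | the new quay: the cheese, the hen, the mouse, the sheep]
6. Drover goes back to the old quay with the mouse.  [the old quay: the cat, the mouse | the new quay: the cheese, the hen, the sheep]
7. Drover goes to the new quay with the cat and the mouse.  [the old quay: — | the new quay: the cat, the cheese, the hen, the mouse, the sheep]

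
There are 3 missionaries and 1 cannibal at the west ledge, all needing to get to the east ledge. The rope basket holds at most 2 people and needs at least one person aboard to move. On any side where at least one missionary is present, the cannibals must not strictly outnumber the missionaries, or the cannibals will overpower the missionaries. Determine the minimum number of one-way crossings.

Counting alone: each trip to the east ledge takes at most 2 across and each return brings at least 1 back, so after t trips out (and t−1 returns) at most 2t − (t−1) of the 4 are across; that first reaches 4 at t = 3, so at least 5 crossings are needed.
The plan below uses exactly 5 crossings, so it is optimal:
1. 1 missionary and 1 cannibal → the east ledge.  (the west ledge: 2M 0C; the east ledge: 1M 1C)
2. 1 cannibal ← the west ledge.  (the west ledge: 2M 1C; the east ledge: 1M 0C)
3. 1 missionary and 1 cannibal → the east ledge.  (the west ledge: 1M 0C; the east ledge: 2M 1C)
4. 1 cannibal ← the west ledge.  (the west ledge: 1M 1C; the east ledge: 2M 0C)
5. 1 missionary and 1 cannibal → the east ledge.  (the west ledge: 0M 0C; the east ledge: 3M 1C)

5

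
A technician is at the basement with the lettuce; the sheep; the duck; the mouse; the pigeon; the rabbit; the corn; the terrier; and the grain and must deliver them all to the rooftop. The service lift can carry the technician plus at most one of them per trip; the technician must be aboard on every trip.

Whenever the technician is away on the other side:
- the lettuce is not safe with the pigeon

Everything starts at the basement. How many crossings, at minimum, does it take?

17

Counting alone: the technician can take at most 1 across per trip to the rooftop, so moving all 9 needs at least 9 loaded trips out, with a return between consecutive ones — at least 17 crossings.
The plan below uses exactly 17 crossings, so it is optimal:
1. Technician goes to the rooftop with the lettuce.
2. Technician goes back to the basement alone.
3. Technician goes to the rooftop with the sheep.
4. Technician goes back to the basement alone.
5. Technician goes to the rooftop with the duck.
6. Technician goes back to the basement alone.
7. Technician goes to the rooftop with the mouse.
8. Technician goes back to the basement alone.
9. Technician goes to the rooftop with the rabbit.
10. Technician goes back to the basement alone.
11. Technician goes to the rooftop with the corn.
12. Technician goes back to the basement alone.
13. Technician goes to the rooftop with the terrier.
14. Technician goes back to the basement alone.
15. Technician goes to the rooftop with the grain.
16. Technician goes back to the basement alone.
17. Technician goes to the rooftop with the pigeon.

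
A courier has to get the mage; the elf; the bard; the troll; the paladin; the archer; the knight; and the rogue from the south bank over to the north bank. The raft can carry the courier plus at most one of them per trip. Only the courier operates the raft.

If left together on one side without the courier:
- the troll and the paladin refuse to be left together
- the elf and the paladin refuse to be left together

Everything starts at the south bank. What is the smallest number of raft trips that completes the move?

17

Counting alone: the courier can take at most 1 across per trip to the north bank, so moving all 8 needs at least 8 loaded trips out, with a return between consecutive ones — at least 15 crossings.
The safety rule pushes this higher. Following every safe sequence of crossings, the most of the 8 that can be at the north bank as the raft arrives there on crossing 15 is 7 — never all 8.
So no plan with fewer than 17 crossings exists, and this one achieves 17:
1. Courier goes to the north bank with the paladin.  [the south bank: the archer, the bard, the elf, the knight, the mage, the rogue, the troll | the north bank: the paladin]
2. Courier goes back to the south bank alone.  [the south bank: the archer, the bard, the elf, the knight, the mage, the rogue, the troll | the north bank: the paladin]
3. Courier goes to the north bank with the mage.  [the south bank: the archer, the bard, the elf, the knight, the rogue, the troll | the north bank: the mage, the paladin]
4. Courier goes back to the south bank alone.  [the south bank: the archer, the bard, the elf, the knight, the rogue, the troll | the north bank: the mage, the paladin]
5. Courier goes to the north bank with the elf.  [the south bank: the archer, the bard, the knight, the rogue, the troll | the north bank: the elf, the mage, the paladin]
6. Courier goes back to the south bank with the paladin.  [the south bank: the archer, the bard, the knight, the paladin, the rogue, the troll | the north bank: the elf, the mage]
7. Courier goes to the north bank with the troll.  [the south bank: the archer, the bard, the knight, the paladin, the rogue | the north bank: the elf, the mage, the troll]
8. Courier goes back to the south bank alone.  [the south bank: the archer, the bard, the knight, the paladin, the rogue | the north bank: the elf, the mage, the troll]
9. Courier goes to the north bank with the bard.  [the south bank: the archer, the knight, the paladin, the rogue | the north bank: the bard, the elf, the mage, the troll]
10. Courier goes back to the south bank alone.  [the south bank: the archer, the knight, the paladin, the rogue | the north bank: the bard, the elf, the mage, the troll]
11. Courier goes to the north bank with the archer.  [the south bank: the knight, the paladin, the rogue | the north bank: the archer, the bard, the elf, the mage, the troll]
12. Courier goes back to the south bank alone.  [the south bank: the knight, the paladin, the rogue | the north bank: the archer, the bard, the elf, the mage, the troll]
13. Courier goes to the north bank with the knight.  [the south bank: the paladin, the rogue | the north bank: the archer, the bard, the elf, the knight, the mage, the troll]
14. Courier goes back to the south bank alone.  [the south bank: the paladin, the rogue | the north bank: the archer, the bard, the elf, the knight, the mage, the troll]
15. Courier goes to the north bank with the rogue.  [the south bank: the paladin | the north bank: the archer, the bard, the elf, the knight, the mage, the rogue, the troll]
16. Courier goes back to the south bank alone.  [the south bank: the paladin | the north bank: the archer, the bard, the elf, the knight, the mage, the rogue, the troll]
17. Courier goes to the north bank with the paladin.  [the south bank: — | the north bank: the archer, the bard, the elf, the knight, the mage, the paladin, the rogue, the troll]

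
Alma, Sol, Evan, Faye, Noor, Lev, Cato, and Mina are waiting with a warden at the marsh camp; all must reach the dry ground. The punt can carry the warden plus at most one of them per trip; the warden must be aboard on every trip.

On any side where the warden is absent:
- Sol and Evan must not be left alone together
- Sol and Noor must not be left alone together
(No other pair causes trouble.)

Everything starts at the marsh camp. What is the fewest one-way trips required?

17

Counting alone: the warden can take at most 1 across per trip to the dry ground, so moving all 8 needs at least 8 loaded trips out, with a return between consecutive ones — at least 15 crossings.
The safety rule pushes this higher. Following every safe sequence of crossings, the most of the 8 that can be at the dry ground as the punt arrives there on crossing 15 is 7 — never all 8.
So no plan with fewer than 17 crossings exists, and this one achieves 17:
1. Warden goes to the dry ground with Sol.  [the marsh camp: Alma, Cato, Evan, Faye, Lev, Mina, Noor | the dry ground: Sol]
2. Warden goes back to the marsh camp alone.  [the marsh camp: Alma, Cato, Evan, Faye, Lev, Mina, Noor | the dry ground: Sol]
3. Warden goes to the dry ground with Alma.  [the marsh camp: Cato, Evan, Faye, Lev, Mina, Noor | the dry ground: Alma, Sol]
4. Warden goes back to the marsh camp alone.  [the marsh camp: Cato, Evan, Faye, Lev, Mina, Noor | the dry ground: Alma, Sol]
5. Warden goes to the dry ground with Evan.  [the marsh camp: Cato, Faye, Lev, Mina, Noor | the dry ground: Alma, Evan, Sol]
6. Warden goes back to the marsh camp with Sol.  [the marsh camp: Cato, Faye, Lev, Mina, Noor, Sol | the dry ground: Alma, Evan]
7. Warden goes to the dry ground with Noor.  [the marsh camp: Cato, Faye, Lev, Mina, Sol | the dry ground: Alma, Evan, Noor]
8. Warden goes back to the marsh camp alone.  [the marsh camp: Cato, Faye, Lev, Mina, Sol | the dry ground: Alma, Evan, Noor]
9. Warden goes to the dry ground with Faye.  [the marsh camp: Cato, Lev, Mina, Sol | the dry ground: Alma, Evan, Faye, Noor]
10. Warden goes back to the marsh camp alone.  [the marsh camp: Cato, Lev, Mina, Sol | the dry ground: Alma, Evan, Faye, Noor]
11. Warden goes to the dry ground with Lev.  [the marsh camp: Cato, Mina, Sol | the dry ground: Alma, Evan, Faye, Lev, Noor]
12. Warden goes back to the marsh camp alone.  [the marsh camp: Cato, Mina, Sol | the dry ground: Alma, Evan, Faye, Lev, Noor]
13. Warden goes to the dry ground with Cato.  [the marsh camp: Mina, Sol | the dry ground: Alma, Cato, Evan, Faye, Lev, Noor]
14. Warden goes back to the marsh camp alone.  [the marsh camp: Mina, Sol | the dry ground: Alma, Cato, Evan, Faye, Lev, Noor]
15. Warden goes to the dry ground with Mina.  [the marsh camp: Sol | the dry ground: Alma, Cato, Evan, Faye, Lev, Mina, Noor]
16. Warden goes back to the marsh camp alone.  [the marsh camp: Sol | the dry ground: Alma, Cato, Evan, Faye, Lev, Mina, Noor]
17. Warden goes to the dry ground with Sol.  [the marsh camp: — | the dry ground: Alma, Cato, Evan, Faye, Lev, Mina, Noor, Sol]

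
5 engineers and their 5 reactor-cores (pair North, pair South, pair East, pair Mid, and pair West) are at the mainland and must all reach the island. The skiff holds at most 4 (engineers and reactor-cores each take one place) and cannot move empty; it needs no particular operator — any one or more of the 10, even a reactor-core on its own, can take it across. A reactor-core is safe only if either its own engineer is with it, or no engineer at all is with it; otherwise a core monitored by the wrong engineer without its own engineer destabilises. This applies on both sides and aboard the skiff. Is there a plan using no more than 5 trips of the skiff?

No

Counting alone: each trip to the island takes at most 4 across and each return brings at least 1 back, so after t trips out (and t−1 returns) at most 4t − (t−1) of the 10 are across; that first reaches 10 at t = 3, so at least 5 crossings are needed.
The safety rule pushes this higher. Following every safe sequence of crossings, the most of the 10 that can be at the island as the skiff arrives there on crossing 5 is 9 — never all 10.
So the move cannot be finished within 5 crossings. (The shortest complete plan takes 7:)
1. engineer North and reactor-core North cross → the island.
2. engineer North crosses ← the mainland.
3. reactor-core East, reactor-core Mid, reactor-core South, and reactor-core West cross → the island.
4. reactor-core North crosses ← the mainland.
5. engineer East, engineer Mid, engineer South, and engineer West cross → the island.
6. engineer South and reactor-core South cross ← the mainland.
7. engineer North, engineer South, reactor-core North, and reactor-core South cross → the island.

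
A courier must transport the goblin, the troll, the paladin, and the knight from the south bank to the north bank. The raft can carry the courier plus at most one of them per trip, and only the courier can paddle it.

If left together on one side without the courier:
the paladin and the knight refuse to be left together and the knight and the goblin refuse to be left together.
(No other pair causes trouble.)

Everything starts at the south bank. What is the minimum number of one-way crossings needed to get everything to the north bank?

9

Counting alone: the courier can take at most 1 across per trip to the north bank, so moving all 4 needs at least 4 loaded trips out, with a return between consecutive ones — at least 7 crossings.
The safety rule pushes this higher. Following every safe sequence of crossings, the most of the 4 that can be at the north bank as the raft arrives there on crossing 7 is 3 — never all 4.
So no plan with fewer than 9 crossings exists, and this one achieves 9:
1. Courier goes to the north bank with the knight.
2. Courier goes back to the south bank alone.
3. Courier goes to the north bank with the goblin.
4. Courier goes back to the south bank with the knight.
5. Courier goes to the north bank with the paladin.
6. Courier goes back to the south bank alone.
7. Courier goes to the north bank with the troll.
8. Courier goes back to the south bank alone.
9. Courier goes to the north bank with the knight.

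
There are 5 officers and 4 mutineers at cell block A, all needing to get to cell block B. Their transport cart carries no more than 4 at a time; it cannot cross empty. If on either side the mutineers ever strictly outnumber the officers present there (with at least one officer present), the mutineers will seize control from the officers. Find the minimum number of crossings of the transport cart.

Counting alone: each trip to cell block B takes at most 4 across and each return brings at least 1 back, so after t trips out (and t−1 returns) at most 4t − (t−1) of the 9 are across; that first reaches 9 at t = 3, so at least 5 crossings are needed.
The plan below uses exactly 5 crossings, so it is optimal:
1. 3 mutineers → cell block B.  (cell block A: 5O 1M; cell block B: 0O 3M)
2. 1 mutineer ← cell block A.  (cell block A: 5O 2M; cell block B: 0O 2M)
3. 3 officers and 1 mutineer → cell block B.  (cell block A: 2O 1M; cell block B: 3O 3M)
4. 1 mutineer ← cell block A.  (cell block A: 2O 2M; cell block B: 3O 2M)
5. 2 officers and 2 mutineers → cell block B.  (cell block A: 0O 0M; cell block B: 5O 4M)

5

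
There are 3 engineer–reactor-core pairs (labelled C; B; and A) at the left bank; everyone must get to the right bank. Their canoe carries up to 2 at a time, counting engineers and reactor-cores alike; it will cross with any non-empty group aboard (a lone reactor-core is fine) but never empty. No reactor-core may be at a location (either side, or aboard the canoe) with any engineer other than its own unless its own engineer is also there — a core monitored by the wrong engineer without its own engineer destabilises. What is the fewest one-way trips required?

Counting alone: each trip to the right bank takes at most 2 across and each return brings at least 1 back, so after t trips out (and t−1 returns) at most 2t − (t−1) of the 6 are across; that first reaches 6 at t = 5, so at least 9 crossings are needed.
The safety rule pushes this higher. Following every safe sequence of crossings, the most of the 6 that can be at the right bank as the canoe arrives there on crossing 9 is 5 — never all 6.
So no plan with fewer than 11 crossings exists, and this one achieves 11:
1. engineer C and reactor-core C cross → the right bank.
2. engineer C crosses ← the left bank.
3. reactor-core A and reactor-core B cross → the right bank.
4. reactor-core C crosses ← the left bank.
5. engineer A and engineer B cross → the right bank.
6. engineer B and reactor-core B cross ← the left bank.
7. engineer B and engineer C cross → the right bank.
8. reactor-core A crosses ← the left bank.
9. reactor-core B and reactor-core C cross → the right bank.
10. engineer A crosses ← the left bank.
11. engineer A and reactor-core A cross → the right bank.

11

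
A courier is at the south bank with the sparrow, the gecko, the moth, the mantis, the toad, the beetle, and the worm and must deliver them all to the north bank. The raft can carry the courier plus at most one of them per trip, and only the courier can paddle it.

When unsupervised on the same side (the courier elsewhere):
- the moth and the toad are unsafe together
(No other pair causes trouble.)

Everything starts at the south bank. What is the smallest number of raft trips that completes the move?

13

Counting alone: the courier can take at most 1 across per trip to the north bank, so moving all 7 needs at least 7 loaded trips out, with a return between consecutive ones — at least 13 crossings.
The plan below uses exactly 13 crossings, so it is optimal:
1. Courier goes to the north bank with the moth.  [the south bank: the beetle, the gecko, the mantis, the sparrow, the toad, the worm | the north bank: the moth]
2. Courier goes back to the south bank alone.  [the south bank: the beetle, the gecko, the mantis, the sparrow, the toad, the worm | the north bank: the moth]
3. Courier goes to the north bank with the sparrow.  [the south bank: the beetle, the gecko, the mantis, the toad, the worm | the north bank: the moth, the sparrow]
4. Courier goes back to the south bank alone.  [the south bank: the beetle, the gecko, the mantis, the toad, the worm | the north bank: the moth, the sparrow]
5. Courier goes to the north bank with the gecko.  [the south bank: the beetle, the mantis, the toad, the worm | the north bank: the gecko, the moth, the sparrow]
6. Courier goes back to the south bank alone.  [the south bank: the beetle, the mantis, the toad, the worm | the north bank: the gecko, the moth, the sparrow]
7. Courier goes to the north bank with the mantis.  [the south bank: the beetle, the toad, the worm | the north bank: the gecko, the mantis, the moth, the sparrow]
8. Courier goes back to the south bank alone.  [the south bank: the beetle, the toad, the worm | the north bank: the gecko, the mantis, the moth, the sparrow]
9. Courier goes to the north bank with the beetle.  [the south bank: the toad, the worm | the north bank: the beetle, the gecko, the mantis, the moth, the sparrow]
10. Courier goes back to the south bank alone.  [the south bank: the toad, the worm | the north bank: the beetle, the gecko, the mantis, the moth, the sparrow]
11. Courier goes to the north bank with the worm.  [the south bank: the toad | the north bank: the beetle, the gecko, the mantis, the moth, the sparrow, the worm]
12. Courier goes back to the south bank alone.  [the south bank: the toad | the north bank: the beetle, the gecko, the mantis, the moth, the sparrow, the worm]
13. Courier goes to the north bank with the toad.  [the south bank: — | the north bank: the beetle, the gecko, the mantis, the moth, the sparrow, the toad, the worm]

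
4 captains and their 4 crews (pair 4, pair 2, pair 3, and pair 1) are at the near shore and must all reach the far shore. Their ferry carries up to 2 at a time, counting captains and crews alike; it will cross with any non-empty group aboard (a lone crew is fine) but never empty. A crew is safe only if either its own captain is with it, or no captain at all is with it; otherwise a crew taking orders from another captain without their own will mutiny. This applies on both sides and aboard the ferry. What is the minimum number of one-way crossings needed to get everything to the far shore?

Following every safe sequence of crossings from the start, the most of the 8 that can be at the far shore as the ferry arrives there on crossings 1, 3, 5 is 2, 3, 4 respectively; the best ever achieved is 4 of 8.
From crossing 7 on, no configuration arises that was not already reachable earlier: only 44 distinct safe configurations (who is on which side, and where the ferry is) can ever be reached, none of them has everyone across, and every continuation just revisits them. So no valid plan exists.

impossible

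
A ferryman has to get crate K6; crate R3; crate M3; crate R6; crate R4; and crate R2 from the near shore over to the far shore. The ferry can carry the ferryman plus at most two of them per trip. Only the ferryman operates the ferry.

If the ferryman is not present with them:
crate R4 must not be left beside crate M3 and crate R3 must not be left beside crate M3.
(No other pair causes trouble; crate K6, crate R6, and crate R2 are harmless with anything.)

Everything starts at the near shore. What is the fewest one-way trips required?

Counting alone: the ferryman can take at most 2 across per trip to the far shore, so moving all 6 needs at least 3 loaded trips out, with a return between consecutive ones — at least 5 crossings.
The plan below uses exactly 5 crossings, so it is optimal:
1. Ferryman goes to the far shore with crate K6 and crate M3.  [the near shore: crate R2, crate R3, crate R4, crate R6 | the far shore: crate K6, crate M3]
2. Ferryman goes back to the near shore alone.  [the near shore: crate R2, crate R3, crate R4, crate R6 | the far shore: crate K6, crate M3]
3. Ferryman goes to the far shore with crate R2 and crate R6.  [the near shore: crate R3, crate R4 | the far shore: crate K6, crate M3, crate R2, crate R6]
4. Ferryman goes back to the near shore alone.  [the near shore: crate R3, crate R4 | the far shore: crate K6, crate M3, crate R2, crate R6]
5. Ferryman goes to the far shore with crate R3 and crate R4.  [the near shore: — | the far shore: crate K6, crate M3, crate R2, crate R3, crate R4, crate R6]

5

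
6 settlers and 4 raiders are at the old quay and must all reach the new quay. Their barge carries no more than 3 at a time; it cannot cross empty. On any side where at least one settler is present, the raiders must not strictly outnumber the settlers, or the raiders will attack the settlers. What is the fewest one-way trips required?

Counting alone: each trip to the new quay takes at most 3 across and each return brings at least 1 back, so after t trips out (and t−1 returns) at most 3t − (t−1) of the 10 are across; that first reaches 10 at t = 5, so at least 9 crossings are needed.
The plan below uses exactly 9 crossings, so it is optimal:
1. 2 raiders → the new quay.  (the old quay: 6S 2R; the new quay: 0S 2R)
2. 1 raider ← the old quay.  (the old quay: 6S 3R; the new quay: 0S 1R)
3. 3 raiders → the new quay.  (the old quay: 6S 0R; the new quay: 0S 4R)
4. 1 raider ← the old quay.  (the old quay: 6S 1R; the new quay: 0S 3R)
5. 3 settlers → the new quay.  (the old quay: 3S 1R; the new quay: 3S 3R)
6. 1 raider ← the old quay.  (the old quay: 3S 2R; the new quay: 3S 2R)
7. 1 settler and 2 raiders → the new quay.  (the old quay: 2S 0R; the new quay: 4S 4R)
8. 1 raider ← the old quay.  (the old quay: 2S 1R; the new quay: 4S 3R)
9. 2 settlers and 1 raider → the new quay.  (the old quay: 0S 0R; the new quay: 6S 4R)

9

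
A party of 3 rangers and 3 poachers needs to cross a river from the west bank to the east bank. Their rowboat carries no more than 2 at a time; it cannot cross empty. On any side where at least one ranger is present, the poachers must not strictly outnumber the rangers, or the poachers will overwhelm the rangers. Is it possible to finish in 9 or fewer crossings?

Counting alone: each trip to the east bank takes at most 2 across and each return brings at least 1 back, so after t trips out (and t−1 returns) at most 2t − (t−1) of the 6 are across; that first reaches 6 at t = 5, so at least 9 crossings are needed.
The safety rule pushes this higher. Following every safe sequence of crossings, the most of the 6 that can be at the east bank as the rowboat arrives there on crossing 9 is 5 — never all 6.
So the move cannot be finished within 9 crossings. (The shortest complete plan takes 11:)
1. 2 poachers → the east bank.  (the west bank: 3R 1P; the east bank: 0R 2P)
2. 1 poacher ← the west bank.  (the west bank: 3R 2P; the east bank: 0R 1P)
3. 2 poachers → the east bank.  (the west bank: 3R 0P; the east bank: 0R 3P)
4. 1 poacher ← the west bank.  (the west bank: 3R 1P; the east bank: 0R 2P)
5. 2 rangers → the east bank.  (the west bank: 1R 1P; the east bank: 2R 2P)
6. 1 ranger and 1 poacher ← the west bank.  (the west bank: 2R 2P; the east bank: 1R 1P)
7. 2 rangers → the east bank.  (the west bank: 0R 2P; the east bank: 3R 1P)
8. 1 poacher ← the west bank.  (the west bank: 0R 3P; the east bank: 3R 0P)
9. 2 poachers → the east bank.  (the west bank: 0R 1P; the east bank: 3R 2P)
10. 1 poacher ← the west bank.  (the west bank: 0R 2P; the east bank: 3R 1P)
11. 2 poachers → the east bank.  (the west bank: 0R 0P; the east bank: 3R 3P)

No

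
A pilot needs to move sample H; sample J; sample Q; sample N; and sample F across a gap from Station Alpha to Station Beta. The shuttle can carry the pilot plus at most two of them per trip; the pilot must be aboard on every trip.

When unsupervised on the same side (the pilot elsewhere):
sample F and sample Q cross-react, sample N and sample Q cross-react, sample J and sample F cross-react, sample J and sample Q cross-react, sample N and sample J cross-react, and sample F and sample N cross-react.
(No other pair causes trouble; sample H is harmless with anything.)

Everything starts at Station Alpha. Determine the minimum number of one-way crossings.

Whatever the first load, the items left behind include a forbidden pair without the pilot. No opening move is safe, so no plan exists.

impossible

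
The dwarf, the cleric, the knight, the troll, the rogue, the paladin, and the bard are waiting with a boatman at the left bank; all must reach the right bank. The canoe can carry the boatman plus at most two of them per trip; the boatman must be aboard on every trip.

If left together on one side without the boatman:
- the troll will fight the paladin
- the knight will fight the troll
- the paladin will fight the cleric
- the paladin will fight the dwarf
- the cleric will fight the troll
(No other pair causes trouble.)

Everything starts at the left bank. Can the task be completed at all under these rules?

1. Boatman goes to the right bank with the paladin and the troll.
2. Boatman goes back to the left bank with the troll.
3. Boatman goes to the right bank with the dwarf and the troll.
4. Boatman goes back to the left bank with the paladin.
5. Boatman goes to the right bank with the cleric and the knight.
6. Boatman goes back to the left bank with the troll.
7. Boatman goes to the right bank with the rogue and the troll.
8. Boatman goes back to the left bank with the troll.
9. Boatman goes to the right bank with the bard and the troll.
10. Boatman goes back to the left bank with the troll.
11. Boatman goes to the right bank with the paladin and the troll.

Yes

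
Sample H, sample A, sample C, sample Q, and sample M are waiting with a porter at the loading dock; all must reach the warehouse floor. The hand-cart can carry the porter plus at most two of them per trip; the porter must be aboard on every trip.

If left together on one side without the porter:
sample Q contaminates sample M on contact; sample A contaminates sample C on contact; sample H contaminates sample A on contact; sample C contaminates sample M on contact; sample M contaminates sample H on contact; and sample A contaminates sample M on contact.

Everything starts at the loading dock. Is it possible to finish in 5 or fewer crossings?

No

Counting alone: the porter can take at most 2 across per trip to the warehouse floor, so moving all 5 needs at least 3 loaded trips out, with a return between consecutive ones — at least 5 crossings.
The safety rule pushes this higher. Following every safe sequence of crossings, the most of the 5 that can be at the warehouse floor as the hand-cart arrives there on crossing 5 is 4 — never all 5.
So the move cannot be finished within 5 crossings. (The shortest complete plan takes 7:)
1. Porter goes to the warehouse floor with sample A and sample M.
2. Porter goes back to the loading dock with sample A.
3. Porter goes to the warehouse floor with sample C and sample H.
4. Porter goes back to the loading dock with sample M.
5. Porter goes to the warehouse floor with sample A and sample Q.
6. Porter goes back to the loading dock with sample A.
7. Porter goes to the warehouse floor with sample A and sample M.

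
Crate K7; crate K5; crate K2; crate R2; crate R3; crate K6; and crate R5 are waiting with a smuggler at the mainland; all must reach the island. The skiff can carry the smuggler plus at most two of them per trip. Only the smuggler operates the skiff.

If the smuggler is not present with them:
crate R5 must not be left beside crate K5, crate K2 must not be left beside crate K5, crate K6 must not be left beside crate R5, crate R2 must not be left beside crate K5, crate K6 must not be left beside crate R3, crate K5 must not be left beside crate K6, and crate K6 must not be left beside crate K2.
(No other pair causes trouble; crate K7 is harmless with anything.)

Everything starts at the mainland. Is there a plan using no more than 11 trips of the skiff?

Yes — this plan uses 11 crossings (≤ 11):
1. Smuggler goes to the island with crate K5 and crate K6.
2. Smuggler goes back to the mainland with crate K5.
3. Smuggler goes to the island with crate K5 and crate K7.
4. Smuggler goes back to the mainland with crate K5.
5. Smuggler goes to the island with crate K5 and crate R2.
6. Smuggler goes back to the mainland with crate K5.
7. Smuggler goes to the island with crate K2 and crate R5.
8. Smuggler goes back to the mainland with crate K6.
9. Smuggler goes to the island with crate K5 and crate R3.
10. Smuggler goes back to the mainland with crate K5.
11. Smuggler goes to the island with crate K5 and crate K6.

Yes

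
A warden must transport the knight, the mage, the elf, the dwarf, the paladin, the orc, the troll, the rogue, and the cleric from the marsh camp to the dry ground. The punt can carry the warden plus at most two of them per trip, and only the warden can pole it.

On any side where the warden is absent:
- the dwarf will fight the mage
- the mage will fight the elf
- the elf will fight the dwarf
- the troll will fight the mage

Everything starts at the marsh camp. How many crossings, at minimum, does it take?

15

Counting alone: the warden can take at most 2 across per trip to the dry ground, so moving all 9 needs at least 5 loaded trips out, with a return between consecutive ones — at least 9 crossings.
The safety rule pushes this higher. Following every safe sequence of crossings, the most of the 9 that can be at the dry ground as the punt arrives there on crossings 9, 11, 13 is 6, 7, 8 respectively — never all 9.
So no plan with fewer than 15 crossings exists, and this one achieves 15:
1. Warden goes to the dry ground with the elf and the mage.
2. Warden goes back to the marsh camp with the mage.
3. Warden goes to the dry ground with the knight and the mage.
4. Warden goes back to the marsh camp with the mage.
5. Warden goes to the dry ground with the mage and the paladin.
6. Warden goes back to the marsh camp with the mage.
7. Warden goes to the dry ground with the mage and the orc.
8. Warden goes back to the marsh camp with the mage.
9. Warden goes to the dry ground with the mage and the troll.
10. Warden goes back to the marsh camp with the mage.
11. Warden goes to the dry ground with the mage and the rogue.
12. Warden goes back to the marsh camp with the mage.
13. Warden goes to the dry ground with the cleric and the mage.
14. Warden goes back to the marsh camp with the mage.
15. Warden goes to the dry ground with the dwarf and the mage.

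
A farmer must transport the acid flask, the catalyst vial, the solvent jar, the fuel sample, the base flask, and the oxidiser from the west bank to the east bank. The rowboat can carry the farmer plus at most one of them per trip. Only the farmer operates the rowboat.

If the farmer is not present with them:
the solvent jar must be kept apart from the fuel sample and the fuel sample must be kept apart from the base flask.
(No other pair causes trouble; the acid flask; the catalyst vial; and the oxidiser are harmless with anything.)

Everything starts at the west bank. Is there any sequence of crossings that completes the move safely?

Yes

1. Farmer goes to the east bank with the fuel sample.  [the west bank: the acid flask, the base flask, the catalyst vial, the oxidiser, the solvent jar | the east bank: the fuel sample]
2. Farmer goes back to the west bank alone.  [the west bank: the acid flask, the base flask, the catalyst vial, the oxidiser, the solvent jar | the east bank: the fuel sample]
3. Farmer goes to the east bank with the acid flask.  [the west bank: the base flask, the catalyst vial, the oxidiser, the solvent jar | the east bank: the acid flask, the fuel sample]
4. Farmer goes back to the west bank alone.  [the west bank: the base flask, the catalyst vial, the oxidiser, the solvent jar | the east bank: the acid flask, the fuel sample]
5. Farmer goes to the east bank with the catalyst vial.  [the west bank: the base flask, the oxidiser, the solvent jar | the east bank: the acid flask, the catalyst vial, the fuel sample]
6. Farmer goes back to the west bank alone.  [the west bank: the base flask, the oxidiser, the solvent jar | the east bank: the acid flask, the catalyst vial, the fuel sample]
7. Farmer goes to the east bank with the solvent jar.  [the west bank: the base flask, the oxidiser | the east bank: the acid flask, the catalyst vial, the fuel sample, the solvent jar]
8. Farmer goes back to the west bank with the fuel sample.  [the west bank: the base flask, the fuel sample, the oxidiser | the east bank: the acid flask, the catalyst vial, the solvent jar]
9. Farmer goes to the east bank with the base flask.  [the west bank: the fuel sample, the oxidiser | the east bank: the acid flask, the base flask, the catalyst vial, the solvent jar]
10. Farmer goes back to the west bank alone.  [the west bank: the fuel sample, the oxidiser | the east bank: the acid flask, the base flask, the catalyst vial, the solvent jar]
11. Farmer goes to the east bank with the oxidiser.  [the west bank: the fuel sample | the east bank: the acid flask, the base flask, the catalyst vial, the oxidiser, the solvent jar]
12. Farmer goes back to the west bank alone.  [the west bank: the fuel sample | the east bank: the acid flask, the base flask, the catalyst vial, the oxidiser, the solvent jar]
13. Farmer goes to the east bank with the fuel sample.  [the west bank: — | the east bank: the acid flask, the base flask, the catalyst vial, the fuel sample, the oxidiser, the solvent jar]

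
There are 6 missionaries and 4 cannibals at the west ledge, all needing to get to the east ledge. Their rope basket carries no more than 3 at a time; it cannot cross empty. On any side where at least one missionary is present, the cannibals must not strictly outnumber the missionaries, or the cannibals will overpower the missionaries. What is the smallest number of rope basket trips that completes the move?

Counting alone: each trip to the east ledge takes at most 3 across and each return brings at least 1 back, so after t trips out (and t−1 returns) at most 3t − (t−1) of the 10 are across; that first reaches 10 at t = 5, so at least 9 crossings are needed.
The plan below uses exactly 9 crossings, so it is optimal:
1. 2 cannibals → the east ledge.  (the west ledge: 6M 2C; the east ledge: 0M 2C)
2. 1 cannibal ← the west ledge.  (the west ledge: 6M 3C; the east ledge: 0M 1C)
3. 3 cannibals → the east ledge.  (the west ledge: 6M 0C; the east ledge: 0M 4C)
4. 1 cannibal ← the west ledge.  (the west ledge: 6M 1C; the east ledge: 0M 3C)
5. 3 missionaries → the east ledge.  (the west ledge: 3M 1C; the east ledge: 3M 3C)
6. 1 cannibal ← the west ledge.  (the west ledge: 3M 2C; the east ledge: 3M 2C)
7. 1 missionary and 2 cannibals → the east ledge.  (the west ledge: 2M 0C; the east ledge: 4M 4C)
8. 1 cannibal ← the west ledge.  (the west ledge: 2M 1C; the east ledge: 4M 3C)
9. 2 missionaries and 1 cannibal → the east ledge.  (the west ledge: 0M 0C; the east ledge: 6M 4C)

9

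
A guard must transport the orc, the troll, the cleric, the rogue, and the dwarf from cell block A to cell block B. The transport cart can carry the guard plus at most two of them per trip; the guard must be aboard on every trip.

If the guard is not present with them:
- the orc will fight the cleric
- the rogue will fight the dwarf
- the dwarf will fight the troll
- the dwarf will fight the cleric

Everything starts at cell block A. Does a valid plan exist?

Yes

1. Guard goes to cell block B with the dwarf and the orc.  [cell block A: the cleric, the rogue, the troll | cell block B: the dwarf, the orc]
2. Guard goes back to cell block A alone.  [cell block A: the cleric, the rogue, the troll | cell block B: the dwarf, the orc]
3. Guard goes to cell block B with the rogue and the troll.  [cell block A: the cleric | cell block B: the dwarf, the orc, the rogue, the troll]
4. Guard goes back to cell block A with the dwarf.  [cell block A: the cleric, the dwarf | cell block B: the orc, the rogue, the troll]
5. Guard goes to cell block B with the cleric and the dwarf.  [cell block A: — | cell block B: the cleric, the dwarf, the orc, the rogue, the troll]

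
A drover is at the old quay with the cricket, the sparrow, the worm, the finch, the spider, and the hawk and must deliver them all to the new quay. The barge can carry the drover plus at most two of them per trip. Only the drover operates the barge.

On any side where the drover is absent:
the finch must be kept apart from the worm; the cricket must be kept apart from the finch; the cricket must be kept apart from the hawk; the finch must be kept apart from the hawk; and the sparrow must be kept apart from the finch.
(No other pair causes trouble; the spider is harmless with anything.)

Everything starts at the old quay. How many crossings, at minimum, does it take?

Counting alone: the drover can take at most 2 across per trip to the new quay, so moving all 6 needs at least 3 loaded trips out, with a return between consecutive ones — at least 5 crossings.
The safety rule pushes this higher. Following every safe sequence of crossings, the most of the 6 that can be at the new quay as the barge arrives there on crossings 5, 7 is 4, 5 respectively — never all 6.
So no plan with fewer than 9 crossings exists, and this one achieves 9:
1. Drover goes to the new quay with the cricket and the finch.  [the old quay: the hawk, the sparrow, the spider, the worm | the new quay: the cricket, the finch]
2. Drover goes back to the old quay with the cricket.  [the old quay: the cricket, the hawk, the sparrow, the spider, the worm | the new quay: the finch]
3. Drover goes to the new quay with the cricket and the sparrow.  [the old quay: the hawk, the spider, the worm | the new quay: the cricket, the finch, the sparrow]
4. Drover goes back to the old quay with the finch.  [the old quay: the finch, the hawk, the spider, the worm | the new quay: the cricket, the sparrow]
5. Drover goes to the new quay with the finch and the worm.  [the old quay: the hawk, the spider | the new quay: the cricket, the finch, the sparrow, the worm]
6. Drover goes back to the old quay with the finch.  [the old quay: the finch, the hawk, the spider | the new quay: the cricket, the sparrow, the worm]
7. Drover goes to the new quay with the finch and the spider.  [the old quay: the hawk | the new quay: the cricket, the finch, the sparrow, the spider, the worm]
8. Drover goes back to the old quay with the finch.  [the old quay: the finch, the hawk | the new quay: the cricket, the sparrow, the spider, the worm]
9. Drover goes to the new quay with the finch and the hawk.  [the old quay: — | the new quay: the cricket, the finch, the hawk, the sparrow, the spider, the worm]

9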